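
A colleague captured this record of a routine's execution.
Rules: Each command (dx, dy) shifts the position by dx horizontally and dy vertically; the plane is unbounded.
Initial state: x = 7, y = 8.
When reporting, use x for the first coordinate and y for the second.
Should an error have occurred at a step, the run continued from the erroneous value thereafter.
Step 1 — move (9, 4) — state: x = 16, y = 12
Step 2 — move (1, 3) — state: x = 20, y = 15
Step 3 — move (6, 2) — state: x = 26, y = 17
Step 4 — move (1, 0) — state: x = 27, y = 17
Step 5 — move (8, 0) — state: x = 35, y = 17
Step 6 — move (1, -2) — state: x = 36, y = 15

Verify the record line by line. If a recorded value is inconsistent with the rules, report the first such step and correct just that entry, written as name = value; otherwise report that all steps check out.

Recomputing the run from the initial state:
step 1: x = 16, y = 12
step 2: x = 17, y = 15
step 3: x = 23, y = 17
step 4: x = 24, y = 17
step 5: x = 32, y = 17
step 6: x = 33, y = 15
The first disagreement with the record is at step 2, where the value should be x = 17.

step 2, x = 17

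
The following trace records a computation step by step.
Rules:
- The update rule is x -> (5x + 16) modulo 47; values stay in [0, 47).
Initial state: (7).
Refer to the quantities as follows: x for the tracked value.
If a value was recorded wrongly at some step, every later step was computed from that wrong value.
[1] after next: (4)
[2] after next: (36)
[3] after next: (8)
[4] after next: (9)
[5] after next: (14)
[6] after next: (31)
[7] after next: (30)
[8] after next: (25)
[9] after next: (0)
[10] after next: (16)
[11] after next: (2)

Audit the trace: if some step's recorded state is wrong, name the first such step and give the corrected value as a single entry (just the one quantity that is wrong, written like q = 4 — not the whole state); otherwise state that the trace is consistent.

1. x = (5*7 + 16) mod 47 = 4 (confirmed correct)
2. x = (5*4 + 16) mod 47 = 36 (agrees with the trace)
3. x = (5*36 + 16) mod 47 = 8 (no discrepancy)
4. x = (5*8 + 16) mod 47 = 9 (no discrepancy)
5. x = (5*9 + 16) mod 47 = 14 (confirmed correct)
6. x = (5*14 + 16) mod 47 = 39 (first mismatch against the trace)
First incorrect step: 6; the correct value is x = 39.

step 6, x = 39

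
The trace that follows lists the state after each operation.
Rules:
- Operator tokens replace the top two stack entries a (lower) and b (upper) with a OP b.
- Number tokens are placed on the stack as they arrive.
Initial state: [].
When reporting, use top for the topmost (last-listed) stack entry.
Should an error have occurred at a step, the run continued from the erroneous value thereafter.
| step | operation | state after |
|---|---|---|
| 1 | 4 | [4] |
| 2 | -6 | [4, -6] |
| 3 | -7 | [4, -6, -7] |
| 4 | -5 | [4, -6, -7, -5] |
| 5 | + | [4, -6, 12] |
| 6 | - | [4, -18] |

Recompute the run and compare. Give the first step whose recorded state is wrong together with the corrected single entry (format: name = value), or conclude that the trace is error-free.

step 1: push 4: top = 4 -> agrees with the trace
step 2: push -6: top = -6 -> confirmed correct
step 3: push -7: top = -7 -> exactly as logged
step 4: push -5: top = -5 -> in agreement
step 5: -7 + -5 = -12 -> not what was recorded
The earliest wrong entry is at step 5: it should read top = -12.

step 5, top = -12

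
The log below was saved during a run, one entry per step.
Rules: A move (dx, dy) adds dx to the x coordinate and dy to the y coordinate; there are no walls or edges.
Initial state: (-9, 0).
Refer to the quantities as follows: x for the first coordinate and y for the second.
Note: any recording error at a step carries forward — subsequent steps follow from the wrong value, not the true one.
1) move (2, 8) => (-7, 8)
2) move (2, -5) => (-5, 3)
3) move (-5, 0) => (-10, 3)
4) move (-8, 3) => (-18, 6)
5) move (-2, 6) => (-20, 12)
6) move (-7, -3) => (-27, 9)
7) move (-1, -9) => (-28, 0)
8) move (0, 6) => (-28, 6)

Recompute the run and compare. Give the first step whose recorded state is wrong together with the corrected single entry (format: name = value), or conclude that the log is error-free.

no error

Recomputing the run from the initial state:
step 1: x = -7, y = 8
step 2: x = -5, y = 3
step 3: x = -10, y = 3
step 4: x = -18, y = 6
step 5: x = -20, y = 12
step 6: x = -27, y = 9
step 7: x = -28, y = 0
step 8: x = -28, y = 6
This matches the log at every step.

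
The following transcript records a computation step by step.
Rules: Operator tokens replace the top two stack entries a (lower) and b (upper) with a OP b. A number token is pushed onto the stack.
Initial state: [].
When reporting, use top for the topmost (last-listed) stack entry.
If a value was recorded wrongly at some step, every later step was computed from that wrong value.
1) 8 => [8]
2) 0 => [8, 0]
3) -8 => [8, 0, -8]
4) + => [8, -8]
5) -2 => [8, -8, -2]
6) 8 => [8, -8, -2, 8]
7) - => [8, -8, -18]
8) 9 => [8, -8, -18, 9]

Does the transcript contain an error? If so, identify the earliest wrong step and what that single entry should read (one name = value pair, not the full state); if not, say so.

step 7, top = -10

step 1: push 8: top = 8 -> confirmed correct
step 2: push 0: top = 0 -> matches
step 3: push -8: top = -8 -> exactly as logged
step 4: 0 + -8 = -8 -> consistent with the transcript
step 5: push -2: top = -2 -> exactly as logged
step 6: push 8: top = 8 -> confirmed correct
step 7: -2 - 8 = -10 -> the recorded entry deviates here
First deviation found at step 7; the corrected entry is top = -10.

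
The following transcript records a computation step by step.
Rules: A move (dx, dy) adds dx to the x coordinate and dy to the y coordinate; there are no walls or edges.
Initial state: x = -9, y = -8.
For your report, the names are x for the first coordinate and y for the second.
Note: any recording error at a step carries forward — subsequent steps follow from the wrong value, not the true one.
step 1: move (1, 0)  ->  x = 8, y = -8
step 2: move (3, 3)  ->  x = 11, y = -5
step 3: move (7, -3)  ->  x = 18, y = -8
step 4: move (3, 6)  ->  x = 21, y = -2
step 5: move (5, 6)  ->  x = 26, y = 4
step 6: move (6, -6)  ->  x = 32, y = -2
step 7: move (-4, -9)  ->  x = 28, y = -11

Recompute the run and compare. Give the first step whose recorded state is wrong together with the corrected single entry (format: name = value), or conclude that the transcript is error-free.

step 1, x = -8

1. x = -9 + (1) = -8, y = -8 + (0) = -8 (the transcript disagrees here)
So the first discrepancy is step 1, where the right value is x = -8.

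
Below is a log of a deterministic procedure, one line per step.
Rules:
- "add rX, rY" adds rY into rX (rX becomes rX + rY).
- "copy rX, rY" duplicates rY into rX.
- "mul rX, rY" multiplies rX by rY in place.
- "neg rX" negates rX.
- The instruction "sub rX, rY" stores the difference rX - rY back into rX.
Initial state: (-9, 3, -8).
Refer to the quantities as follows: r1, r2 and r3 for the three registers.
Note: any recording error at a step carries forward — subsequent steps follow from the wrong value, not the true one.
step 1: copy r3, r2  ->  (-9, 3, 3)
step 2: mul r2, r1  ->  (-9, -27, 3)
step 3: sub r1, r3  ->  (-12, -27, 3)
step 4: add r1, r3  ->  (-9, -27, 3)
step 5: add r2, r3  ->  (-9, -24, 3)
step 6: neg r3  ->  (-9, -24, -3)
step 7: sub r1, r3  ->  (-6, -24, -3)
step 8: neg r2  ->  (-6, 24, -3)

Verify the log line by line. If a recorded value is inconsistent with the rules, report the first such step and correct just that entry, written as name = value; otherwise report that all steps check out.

no error

Recomputing the run from the initial state:
step 1: r1 = -9, r2 = 3, r3 = 3
step 2: r1 = -9, r2 = -27, r3 = 3
step 3: r1 = -12, r2 = -27, r3 = 3
step 4: r1 = -9, r2 = -27, r3 = 3
step 5: r1 = -9, r2 = -24, r3 = 3
step 6: r1 = -9, r2 = -24, r3 = -3
step 7: r1 = -6, r2 = -24, r3 = -3
step 8: r1 = -6, r2 = 24, r3 = -3
This matches the log at every step.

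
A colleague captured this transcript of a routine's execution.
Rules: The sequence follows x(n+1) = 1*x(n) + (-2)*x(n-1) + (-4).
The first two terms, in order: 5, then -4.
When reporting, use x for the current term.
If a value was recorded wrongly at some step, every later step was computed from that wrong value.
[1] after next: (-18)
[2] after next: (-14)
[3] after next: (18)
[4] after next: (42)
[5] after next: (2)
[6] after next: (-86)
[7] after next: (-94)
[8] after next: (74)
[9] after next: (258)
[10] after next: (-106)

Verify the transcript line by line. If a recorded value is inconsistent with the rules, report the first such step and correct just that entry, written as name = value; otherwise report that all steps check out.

Step 1: x = 1*(-4) + (-2)*(5) + (-4) = -18 — no discrepancy.
Step 2: x = 1*(-18) + (-2)*(-4) + (-4) = -14 — exactly as logged.
Step 3: x = 1*(-14) + (-2)*(-18) + (-4) = 18 — no discrepancy.
Step 4: x = 1*(18) + (-2)*(-14) + (-4) = 42 — same as recorded.
Step 5: x = 1*(42) + (-2)*(18) + (-4) = 2 — matches.
Step 6: x = 1*(2) + (-2)*(42) + (-4) = -86 — agrees with the transcript.
Step 7: x = 1*(-86) + (-2)*(2) + (-4) = -94 — same as recorded.
Step 8: x = 1*(-94) + (-2)*(-86) + (-4) = 74 — exactly as logged.
Step 9: x = 1*(74) + (-2)*(-94) + (-4) = 258 — confirmed correct.
Step 10: x = 1*(258) + (-2)*(74) + (-4) = 106 — the transcript disagrees here.
Conclusion: step 10 carries the first error; the entry should be x = 106.

step 10, x = 106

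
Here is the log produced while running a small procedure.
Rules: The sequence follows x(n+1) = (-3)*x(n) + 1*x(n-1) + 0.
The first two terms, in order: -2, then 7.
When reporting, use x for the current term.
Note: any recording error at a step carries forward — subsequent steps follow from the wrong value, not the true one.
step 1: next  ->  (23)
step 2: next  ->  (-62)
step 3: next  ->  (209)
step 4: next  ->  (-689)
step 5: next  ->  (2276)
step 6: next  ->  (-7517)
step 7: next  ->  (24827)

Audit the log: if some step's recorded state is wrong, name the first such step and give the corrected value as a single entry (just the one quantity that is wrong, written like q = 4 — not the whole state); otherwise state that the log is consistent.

step 1, x = -23

1. x = -3*(7) + (1)*(-2) + (0) = -23 (the entry is off here)
So the first discrepancy is step 1, where the right value is x = -23.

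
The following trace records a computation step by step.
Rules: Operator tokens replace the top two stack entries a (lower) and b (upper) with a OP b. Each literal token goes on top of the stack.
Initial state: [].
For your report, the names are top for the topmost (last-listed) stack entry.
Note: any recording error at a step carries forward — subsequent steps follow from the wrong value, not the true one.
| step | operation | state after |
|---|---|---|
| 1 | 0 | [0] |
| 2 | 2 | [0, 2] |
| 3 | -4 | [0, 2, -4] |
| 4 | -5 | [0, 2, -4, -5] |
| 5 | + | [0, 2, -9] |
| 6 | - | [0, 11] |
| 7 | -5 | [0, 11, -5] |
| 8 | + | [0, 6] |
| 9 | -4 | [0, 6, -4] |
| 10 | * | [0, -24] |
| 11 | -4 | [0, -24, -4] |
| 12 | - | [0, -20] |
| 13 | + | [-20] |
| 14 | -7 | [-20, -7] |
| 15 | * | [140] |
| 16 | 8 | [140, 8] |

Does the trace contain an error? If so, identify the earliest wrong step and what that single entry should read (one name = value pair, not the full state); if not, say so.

Recomputing the run from the initial state:
step 1: [0]
step 2: [0, 2]
step 3: [0, 2, -4]
step 4: [0, 2, -4, -5]
step 5: [0, 2, -9]
step 6: [0, 11]
step 7: [0, 11, -5]
step 8: [0, 6]
step 9: [0, 6, -4]
step 10: [0, -24]
step 11: [0, -24, -4]
step 12: [0, -20]
step 13: [-20]
step 14: [-20, -7]
step 15: [140]
step 16: [140, 8]
This matches the trace at every step.

no error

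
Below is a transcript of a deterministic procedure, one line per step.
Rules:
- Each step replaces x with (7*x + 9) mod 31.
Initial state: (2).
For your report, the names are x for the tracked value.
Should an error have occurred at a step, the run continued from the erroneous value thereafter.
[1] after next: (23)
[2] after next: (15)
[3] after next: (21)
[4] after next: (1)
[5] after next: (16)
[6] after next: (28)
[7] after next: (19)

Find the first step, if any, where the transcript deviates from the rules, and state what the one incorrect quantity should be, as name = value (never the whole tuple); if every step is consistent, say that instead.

step 1: x = (7*2 + 9) mod 31 = 23 -> checks out
step 2: x = (7*23 + 9) mod 31 = 15 -> checks out
step 3: x = (7*15 + 9) mod 31 = 21 -> same as recorded
step 4: x = (7*21 + 9) mod 31 = 1 -> matches
step 5: x = (7*1 + 9) mod 31 = 16 -> checks out
step 6: x = (7*16 + 9) mod 31 = 28 -> exactly as logged
step 7: x = (7*28 + 9) mod 31 = 19 -> verified
The recomputation confirms every line.

no error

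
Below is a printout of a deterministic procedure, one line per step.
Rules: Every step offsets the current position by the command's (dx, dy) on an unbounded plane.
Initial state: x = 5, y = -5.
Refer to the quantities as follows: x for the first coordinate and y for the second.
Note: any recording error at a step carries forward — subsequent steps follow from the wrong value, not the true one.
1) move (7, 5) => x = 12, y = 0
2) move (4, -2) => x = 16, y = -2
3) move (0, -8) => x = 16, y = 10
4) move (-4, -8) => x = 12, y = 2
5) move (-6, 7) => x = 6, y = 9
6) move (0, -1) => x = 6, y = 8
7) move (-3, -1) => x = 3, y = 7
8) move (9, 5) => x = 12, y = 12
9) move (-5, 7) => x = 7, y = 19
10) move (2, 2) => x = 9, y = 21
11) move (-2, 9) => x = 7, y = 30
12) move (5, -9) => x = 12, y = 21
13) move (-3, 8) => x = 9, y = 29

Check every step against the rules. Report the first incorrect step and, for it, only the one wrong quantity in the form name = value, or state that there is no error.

1. x = 5 + (7) = 12, y = -5 + (5) = 0 (exactly as logged)
2. x = 12 + (4) = 16, y = 0 + (-2) = -2 (verified)
3. x = 16 + (0) = 16, y = -2 + (-8) = -10 (the recorded entry deviates here)
Step 3 is the first one off; corrected, y = -10.

step 3, y = -10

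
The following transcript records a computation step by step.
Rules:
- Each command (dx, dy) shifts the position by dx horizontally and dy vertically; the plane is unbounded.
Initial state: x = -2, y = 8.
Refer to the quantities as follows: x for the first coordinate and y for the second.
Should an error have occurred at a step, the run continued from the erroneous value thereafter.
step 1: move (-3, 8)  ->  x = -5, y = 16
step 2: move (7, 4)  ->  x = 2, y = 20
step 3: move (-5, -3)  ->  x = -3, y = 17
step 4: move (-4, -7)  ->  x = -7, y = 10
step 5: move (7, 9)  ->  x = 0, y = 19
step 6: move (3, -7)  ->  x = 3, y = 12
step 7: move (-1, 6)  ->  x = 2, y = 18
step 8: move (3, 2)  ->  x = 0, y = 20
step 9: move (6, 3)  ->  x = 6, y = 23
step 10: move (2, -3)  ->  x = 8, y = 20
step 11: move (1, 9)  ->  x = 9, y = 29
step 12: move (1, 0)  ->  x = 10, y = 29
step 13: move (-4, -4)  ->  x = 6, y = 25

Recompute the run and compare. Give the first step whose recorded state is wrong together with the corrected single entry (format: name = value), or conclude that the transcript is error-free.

Step 1: x = -2 + (-3) = -5, y = 8 + (8) = 16 — consistent with the transcript.
Step 2: x = -5 + (7) = 2, y = 16 + (4) = 20 — agrees with the transcript.
Step 3: x = 2 + (-5) = -3, y = 20 + (-3) = 17 — matches.
Step 4: x = -3 + (-4) = -7, y = 17 + (-7) = 10 — no discrepancy.
Step 5: x = -7 + (7) = 0, y = 10 + (9) = 19 — exactly as logged.
Step 6: x = 0 + (3) = 3, y = 19 + (-7) = 12 — checks out.
Step 7: x = 3 + (-1) = 2, y = 12 + (6) = 18 — in agreement.
Step 8: x = 2 + (3) = 5, y = 18 + (2) = 20 — first mismatch against the transcript.
So the first discrepancy is step 8, where the right value is x = 5.

step 8, x = 5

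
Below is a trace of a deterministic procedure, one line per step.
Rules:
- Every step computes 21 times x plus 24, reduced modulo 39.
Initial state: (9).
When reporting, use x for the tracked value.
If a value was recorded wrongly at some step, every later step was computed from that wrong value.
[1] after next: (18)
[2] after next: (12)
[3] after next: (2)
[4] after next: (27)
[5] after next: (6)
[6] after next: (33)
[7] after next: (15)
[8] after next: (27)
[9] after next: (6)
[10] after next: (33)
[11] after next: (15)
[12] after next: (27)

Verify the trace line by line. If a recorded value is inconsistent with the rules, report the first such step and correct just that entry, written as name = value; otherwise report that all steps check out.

step 3, x = 3

Recomputing the run from the initial state:
step 1: x = 18
step 2: x = 12
step 3: x = 3
step 4: x = 9
step 5: x = 18
step 6: x = 12
step 7: x = 3
step 8: x = 9
step 9: x = 18
step 10: x = 12
step 11: x = 3
step 12: x = 9
The first disagreement with the trace is at step 3, where the value should be x = 3.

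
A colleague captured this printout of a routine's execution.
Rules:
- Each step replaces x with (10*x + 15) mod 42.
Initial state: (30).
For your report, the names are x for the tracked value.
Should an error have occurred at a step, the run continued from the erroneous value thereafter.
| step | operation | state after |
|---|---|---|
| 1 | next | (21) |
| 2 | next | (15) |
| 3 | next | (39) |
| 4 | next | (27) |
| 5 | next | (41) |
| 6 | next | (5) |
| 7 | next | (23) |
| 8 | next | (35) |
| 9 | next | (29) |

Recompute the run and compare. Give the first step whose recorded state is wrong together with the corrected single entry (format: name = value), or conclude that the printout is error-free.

1. x = (10*30 + 15) mod 42 = 21 (confirmed correct)
2. x = (10*21 + 15) mod 42 = 15 (matches)
3. x = (10*15 + 15) mod 42 = 39 (checks out)
4. x = (10*39 + 15) mod 42 = 27 (same as recorded)
5. x = (10*27 + 15) mod 42 = 33 (first mismatch against the printout)
That makes step 5 the first incorrect line — x = 33 is what it should show.

step 5, x = 33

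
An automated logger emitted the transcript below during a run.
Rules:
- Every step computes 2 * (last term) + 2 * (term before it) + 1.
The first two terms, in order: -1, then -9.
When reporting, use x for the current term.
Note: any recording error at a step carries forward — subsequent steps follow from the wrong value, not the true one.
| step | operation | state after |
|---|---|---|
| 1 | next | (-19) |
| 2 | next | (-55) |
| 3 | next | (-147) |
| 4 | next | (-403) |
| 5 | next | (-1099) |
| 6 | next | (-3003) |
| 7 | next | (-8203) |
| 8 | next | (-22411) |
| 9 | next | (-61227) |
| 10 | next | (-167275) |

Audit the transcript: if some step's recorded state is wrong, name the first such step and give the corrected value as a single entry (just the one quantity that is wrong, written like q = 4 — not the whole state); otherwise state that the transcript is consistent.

no error

Recomputing the run from the initial state:
step 1: x = -19
step 2: x = -55
step 3: x = -147
step 4: x = -403
step 5: x = -1099
step 6: x = -3003
step 7: x = -8203
step 8: x = -22411
step 9: x = -61227
step 10: x = -167275
This matches the transcript at every step.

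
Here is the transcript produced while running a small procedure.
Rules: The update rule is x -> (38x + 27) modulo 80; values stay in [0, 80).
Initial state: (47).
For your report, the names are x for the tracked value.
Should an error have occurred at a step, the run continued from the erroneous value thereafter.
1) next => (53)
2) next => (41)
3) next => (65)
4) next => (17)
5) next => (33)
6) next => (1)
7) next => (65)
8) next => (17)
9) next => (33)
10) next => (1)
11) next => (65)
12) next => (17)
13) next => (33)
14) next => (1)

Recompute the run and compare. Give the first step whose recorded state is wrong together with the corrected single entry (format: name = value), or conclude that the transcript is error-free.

Recomputing the run from the initial state:
step 1: x = 53
step 2: x = 41
step 3: x = 65
step 4: x = 17
step 5: x = 33
step 6: x = 1
step 7: x = 65
step 8: x = 17
step 9: x = 33
step 10: x = 1
step 11: x = 65
step 12: x = 17
step 13: x = 33
step 14: x = 1
This matches the transcript at every step.

no error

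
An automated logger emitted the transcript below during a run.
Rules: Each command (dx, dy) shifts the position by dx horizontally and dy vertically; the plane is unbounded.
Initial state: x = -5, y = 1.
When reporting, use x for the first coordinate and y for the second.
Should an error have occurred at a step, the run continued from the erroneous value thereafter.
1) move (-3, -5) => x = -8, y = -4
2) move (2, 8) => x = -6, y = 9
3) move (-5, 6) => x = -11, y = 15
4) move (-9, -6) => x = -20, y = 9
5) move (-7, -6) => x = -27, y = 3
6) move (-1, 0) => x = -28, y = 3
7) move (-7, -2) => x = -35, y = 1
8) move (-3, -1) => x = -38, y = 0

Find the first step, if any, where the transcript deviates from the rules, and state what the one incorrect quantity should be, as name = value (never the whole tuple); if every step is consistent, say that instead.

step 2, y = 4

Recomputing the run from the initial state:
step 1: x = -8, y = -4
step 2: x = -6, y = 4
step 3: x = -11, y = 10
step 4: x = -20, y = 4
step 5: x = -27, y = -2
step 6: x = -28, y = -2
step 7: x = -35, y = -4
step 8: x = -38, y = -5
The first disagreement with the transcript is at step 2, where the value should be y = 4.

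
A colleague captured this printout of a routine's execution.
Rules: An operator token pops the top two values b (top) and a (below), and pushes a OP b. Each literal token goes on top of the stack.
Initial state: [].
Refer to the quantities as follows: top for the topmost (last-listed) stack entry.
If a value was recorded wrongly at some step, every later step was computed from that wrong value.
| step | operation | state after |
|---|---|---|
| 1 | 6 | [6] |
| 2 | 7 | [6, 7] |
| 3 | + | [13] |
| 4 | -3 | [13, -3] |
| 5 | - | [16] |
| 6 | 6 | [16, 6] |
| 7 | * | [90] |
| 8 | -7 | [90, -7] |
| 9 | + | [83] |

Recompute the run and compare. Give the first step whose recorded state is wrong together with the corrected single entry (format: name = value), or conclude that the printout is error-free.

Recomputing the run from the initial state:
step 1: [6]
step 2: [6, 7]
step 3: [13]
step 4: [13, -3]
step 5: [16]
step 6: [16, 6]
step 7: [96]
step 8: [96, -7]
step 9: [89]
The first disagreement with the printout is at step 7, where the value should be top = 96.

step 7, top = 96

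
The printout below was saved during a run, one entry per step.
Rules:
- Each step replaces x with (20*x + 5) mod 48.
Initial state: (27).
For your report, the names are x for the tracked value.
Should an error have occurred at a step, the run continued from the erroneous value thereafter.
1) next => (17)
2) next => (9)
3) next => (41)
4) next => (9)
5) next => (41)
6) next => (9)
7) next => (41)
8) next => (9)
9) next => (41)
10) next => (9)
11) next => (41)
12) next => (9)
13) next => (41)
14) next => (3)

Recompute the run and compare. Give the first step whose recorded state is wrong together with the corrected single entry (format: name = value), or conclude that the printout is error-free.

Recomputing the run from the initial state:
step 1: x = 17
step 2: x = 9
step 3: x = 41
step 4: x = 9
step 5: x = 41
step 6: x = 9
step 7: x = 41
step 8: x = 9
step 9: x = 41
step 10: x = 9
step 11: x = 41
step 12: x = 9
step 13: x = 41
step 14: x = 9
The first disagreement with the printout is at step 14, where the value should be x = 9.

step 14, x = 9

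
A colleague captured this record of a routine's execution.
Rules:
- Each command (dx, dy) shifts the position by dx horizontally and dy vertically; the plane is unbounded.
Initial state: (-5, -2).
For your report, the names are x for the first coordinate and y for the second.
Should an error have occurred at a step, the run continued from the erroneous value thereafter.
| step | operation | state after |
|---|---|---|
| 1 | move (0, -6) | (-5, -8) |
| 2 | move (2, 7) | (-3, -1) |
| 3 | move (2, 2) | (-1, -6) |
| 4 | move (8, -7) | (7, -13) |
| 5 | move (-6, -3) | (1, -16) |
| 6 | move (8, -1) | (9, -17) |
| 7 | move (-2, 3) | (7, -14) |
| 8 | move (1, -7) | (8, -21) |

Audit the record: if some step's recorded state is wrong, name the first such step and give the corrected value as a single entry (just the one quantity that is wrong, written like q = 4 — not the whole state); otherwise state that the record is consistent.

Recomputing the run from the initial state:
step 1: x = -5, y = -8
step 2: x = -3, y = -1
step 3: x = -1, y = 1
step 4: x = 7, y = -6
step 5: x = 1, y = -9
step 6: x = 9, y = -10
step 7: x = 7, y = -7
step 8: x = 8, y = -14
The first disagreement with the record is at step 3, where the value should be y = 1.

step 3, y = 1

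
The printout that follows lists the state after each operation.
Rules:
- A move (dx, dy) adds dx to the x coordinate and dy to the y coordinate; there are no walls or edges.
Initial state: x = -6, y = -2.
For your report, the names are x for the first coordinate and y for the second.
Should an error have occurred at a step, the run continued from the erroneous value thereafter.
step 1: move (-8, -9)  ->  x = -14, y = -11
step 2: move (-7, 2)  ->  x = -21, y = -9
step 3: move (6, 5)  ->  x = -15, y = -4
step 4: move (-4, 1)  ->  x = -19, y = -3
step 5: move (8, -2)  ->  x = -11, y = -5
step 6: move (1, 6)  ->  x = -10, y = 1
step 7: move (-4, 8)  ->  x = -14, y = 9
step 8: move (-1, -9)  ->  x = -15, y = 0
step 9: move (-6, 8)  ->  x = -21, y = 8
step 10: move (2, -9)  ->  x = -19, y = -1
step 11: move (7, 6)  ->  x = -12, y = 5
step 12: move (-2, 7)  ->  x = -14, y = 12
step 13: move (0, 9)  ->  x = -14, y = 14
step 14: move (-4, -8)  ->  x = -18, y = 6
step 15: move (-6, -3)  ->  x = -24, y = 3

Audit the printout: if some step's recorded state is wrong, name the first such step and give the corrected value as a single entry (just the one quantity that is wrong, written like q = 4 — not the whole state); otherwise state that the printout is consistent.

Recomputing the run from the initial state:
step 1: x = -14, y = -11
step 2: x = -21, y = -9
step 3: x = -15, y = -4
step 4: x = -19, y = -3
step 5: x = -11, y = -5
step 6: x = -10, y = 1
step 7: x = -14, y = 9
step 8: x = -15, y = 0
step 9: x = -21, y = 8
step 10: x = -19, y = -1
step 11: x = -12, y = 5
step 12: x = -14, y = 12
step 13: x = -14, y = 21
step 14: x = -18, y = 13
step 15: x = -24, y = 10
The first disagreement with the printout is at step 13, where the value should be y = 21.

step 13, y = 21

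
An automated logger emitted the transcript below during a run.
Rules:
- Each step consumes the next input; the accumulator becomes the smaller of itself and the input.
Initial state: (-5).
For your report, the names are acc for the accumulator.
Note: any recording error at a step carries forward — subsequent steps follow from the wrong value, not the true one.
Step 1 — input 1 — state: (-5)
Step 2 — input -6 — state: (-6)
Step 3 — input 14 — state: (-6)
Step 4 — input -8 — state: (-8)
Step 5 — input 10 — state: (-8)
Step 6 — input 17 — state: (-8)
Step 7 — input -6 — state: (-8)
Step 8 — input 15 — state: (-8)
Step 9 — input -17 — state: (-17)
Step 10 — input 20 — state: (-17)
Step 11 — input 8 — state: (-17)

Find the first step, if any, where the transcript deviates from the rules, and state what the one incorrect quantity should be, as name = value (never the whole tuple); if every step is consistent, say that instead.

no error

Recomputing the run from the initial state:
step 1: acc = -5
step 2: acc = -6
step 3: acc = -6
step 4: acc = -8
step 5: acc = -8
step 6: acc = -8
step 7: acc = -8
step 8: acc = -8
step 9: acc = -17
step 10: acc = -17
step 11: acc = -17
This matches the transcript at every step.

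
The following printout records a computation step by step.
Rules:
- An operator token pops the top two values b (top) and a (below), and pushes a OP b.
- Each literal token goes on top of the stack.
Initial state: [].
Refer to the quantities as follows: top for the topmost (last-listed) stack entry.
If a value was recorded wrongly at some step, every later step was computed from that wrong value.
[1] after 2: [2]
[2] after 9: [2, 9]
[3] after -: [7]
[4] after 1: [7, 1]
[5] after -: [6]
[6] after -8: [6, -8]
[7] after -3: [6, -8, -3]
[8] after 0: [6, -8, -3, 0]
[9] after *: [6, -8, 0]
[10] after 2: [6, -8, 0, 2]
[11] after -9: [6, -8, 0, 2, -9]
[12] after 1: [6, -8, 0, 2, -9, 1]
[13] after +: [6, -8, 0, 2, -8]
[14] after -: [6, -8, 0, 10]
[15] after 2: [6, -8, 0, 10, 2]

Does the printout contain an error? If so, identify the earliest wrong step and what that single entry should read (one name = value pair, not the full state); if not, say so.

1. push 2: top = 2 (in agreement)
2. push 9: top = 9 (confirmed correct)
3. 2 - 9 = -7 (the recorded entry deviates here)
Conclusion: step 3 carries the first error; the entry should be top = -7.

step 3, top = -7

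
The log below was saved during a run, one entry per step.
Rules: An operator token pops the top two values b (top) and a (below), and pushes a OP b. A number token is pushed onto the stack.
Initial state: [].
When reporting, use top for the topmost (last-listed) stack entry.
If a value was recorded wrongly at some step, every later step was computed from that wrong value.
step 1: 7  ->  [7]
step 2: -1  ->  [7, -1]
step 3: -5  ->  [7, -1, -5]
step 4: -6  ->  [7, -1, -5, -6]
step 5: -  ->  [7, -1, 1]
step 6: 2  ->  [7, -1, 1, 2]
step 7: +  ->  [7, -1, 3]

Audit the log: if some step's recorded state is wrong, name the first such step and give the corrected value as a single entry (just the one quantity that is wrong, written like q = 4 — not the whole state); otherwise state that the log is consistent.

no error

Step 1: push 7: top = 7 — same as recorded.
Step 2: push -1: top = -1 — consistent with the log.
Step 3: push -5: top = -5 — no discrepancy.
Step 4: push -6: top = -6 — exactly as logged.
Step 5: -5 - -6 = 1 — no discrepancy.
Step 6: push 2: top = 2 — confirmed correct.
Step 7: 1 + 2 = 3 — agrees with the log.
Every step is consistent.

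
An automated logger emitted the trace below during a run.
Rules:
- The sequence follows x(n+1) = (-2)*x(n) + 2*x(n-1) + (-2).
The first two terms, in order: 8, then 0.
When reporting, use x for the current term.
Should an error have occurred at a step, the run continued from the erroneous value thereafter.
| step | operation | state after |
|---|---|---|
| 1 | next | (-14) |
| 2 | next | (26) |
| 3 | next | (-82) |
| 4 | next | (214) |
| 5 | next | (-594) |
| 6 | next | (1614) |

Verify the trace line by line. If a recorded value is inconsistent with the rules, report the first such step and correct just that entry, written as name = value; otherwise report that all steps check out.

step 1, x = 14

Step 1: x = -2*(0) + (2)*(8) + (-2) = 14 — this is not what the trace shows.
That makes step 1 the first incorrect line — x = 14 is what it should show.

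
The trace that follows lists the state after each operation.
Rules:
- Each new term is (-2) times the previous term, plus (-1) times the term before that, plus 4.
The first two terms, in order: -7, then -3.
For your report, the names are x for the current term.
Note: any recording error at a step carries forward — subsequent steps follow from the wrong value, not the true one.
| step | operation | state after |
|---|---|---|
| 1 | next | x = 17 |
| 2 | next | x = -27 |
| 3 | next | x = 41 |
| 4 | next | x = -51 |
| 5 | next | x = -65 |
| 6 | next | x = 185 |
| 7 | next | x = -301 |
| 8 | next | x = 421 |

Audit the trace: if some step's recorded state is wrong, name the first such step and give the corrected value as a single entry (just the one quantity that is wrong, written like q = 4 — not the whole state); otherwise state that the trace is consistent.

step 5, x = 65

step 1: x = -2*(-3) + (-1)*(-7) + (4) = 17 -> matches
step 2: x = -2*(17) + (-1)*(-3) + (4) = -27 -> exactly as logged
step 3: x = -2*(-27) + (-1)*(17) + (4) = 41 -> consistent with the trace
step 4: x = -2*(41) + (-1)*(-27) + (4) = -51 -> checks out
step 5: x = -2*(-51) + (-1)*(41) + (4) = 65 -> the entry is off here
That makes step 5 the first incorrect line — x = 65 is what it should show.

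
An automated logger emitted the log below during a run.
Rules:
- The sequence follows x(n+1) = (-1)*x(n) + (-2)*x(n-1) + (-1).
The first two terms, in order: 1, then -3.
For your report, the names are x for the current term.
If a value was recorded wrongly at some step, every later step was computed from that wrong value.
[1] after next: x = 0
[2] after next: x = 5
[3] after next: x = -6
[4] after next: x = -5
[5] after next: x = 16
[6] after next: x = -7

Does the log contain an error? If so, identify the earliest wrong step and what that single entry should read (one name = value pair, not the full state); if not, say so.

step 1: x = -1*(-3) + (-2)*(1) + (-1) = 0 -> in agreement
step 2: x = -1*(0) + (-2)*(-3) + (-1) = 5 -> no discrepancy
step 3: x = -1*(5) + (-2)*(0) + (-1) = -6 -> confirmed correct
step 4: x = -1*(-6) + (-2)*(5) + (-1) = -5 -> agrees with the log
step 5: x = -1*(-5) + (-2)*(-6) + (-1) = 16 -> exactly as logged
step 6: x = -1*(16) + (-2)*(-5) + (-1) = -7 -> matches
Nothing is out of place; the run is error-free.

no error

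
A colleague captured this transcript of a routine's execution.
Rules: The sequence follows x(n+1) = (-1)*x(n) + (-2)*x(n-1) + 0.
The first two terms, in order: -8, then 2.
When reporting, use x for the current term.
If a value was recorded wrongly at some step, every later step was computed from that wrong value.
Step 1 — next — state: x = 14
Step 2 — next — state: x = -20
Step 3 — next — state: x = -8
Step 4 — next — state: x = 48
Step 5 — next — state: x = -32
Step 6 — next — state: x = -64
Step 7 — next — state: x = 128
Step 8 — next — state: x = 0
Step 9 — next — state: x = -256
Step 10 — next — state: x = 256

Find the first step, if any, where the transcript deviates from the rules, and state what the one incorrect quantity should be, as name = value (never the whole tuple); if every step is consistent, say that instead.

1. x = -1*(2) + (-2)*(-8) + (0) = 14 (consistent with the transcript)
2. x = -1*(14) + (-2)*(2) + (0) = -18 (the transcript disagrees here)
The earliest wrong entry is at step 2: it should read x = -18.

step 2, x = -18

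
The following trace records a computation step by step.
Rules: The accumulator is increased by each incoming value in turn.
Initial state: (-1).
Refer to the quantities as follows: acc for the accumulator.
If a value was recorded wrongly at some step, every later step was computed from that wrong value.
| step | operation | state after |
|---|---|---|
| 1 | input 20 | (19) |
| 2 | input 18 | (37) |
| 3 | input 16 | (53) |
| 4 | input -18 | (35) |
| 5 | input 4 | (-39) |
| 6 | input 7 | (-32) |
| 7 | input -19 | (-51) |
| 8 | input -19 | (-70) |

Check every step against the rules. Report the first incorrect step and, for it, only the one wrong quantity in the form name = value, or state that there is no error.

step 5, acc = 39

Recomputing the run from the initial state:
step 1: acc = 19
step 2: acc = 37
step 3: acc = 53
step 4: acc = 35
step 5: acc = 39
step 6: acc = 46
step 7: acc = 27
step 8: acc = 8
The first disagreement with the trace is at step 5, where the value should be acc = 39.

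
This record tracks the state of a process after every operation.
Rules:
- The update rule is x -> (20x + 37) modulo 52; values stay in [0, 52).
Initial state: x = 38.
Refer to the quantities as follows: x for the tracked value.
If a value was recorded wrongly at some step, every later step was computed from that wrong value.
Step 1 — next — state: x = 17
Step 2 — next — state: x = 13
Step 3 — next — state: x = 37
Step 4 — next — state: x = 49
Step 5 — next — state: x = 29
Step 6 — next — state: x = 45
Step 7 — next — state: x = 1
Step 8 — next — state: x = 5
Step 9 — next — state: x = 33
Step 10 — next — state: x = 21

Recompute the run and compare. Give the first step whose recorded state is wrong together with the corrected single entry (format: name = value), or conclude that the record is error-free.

no error

step 1: x = (20*38 + 37) mod 52 = 17 -> matches
step 2: x = (20*17 + 37) mod 52 = 13 -> checks out
step 3: x = (20*13 + 37) mod 52 = 37 -> in agreement
step 4: x = (20*37 + 37) mod 52 = 49 -> agrees with the record
step 5: x = (20*49 + 37) mod 52 = 29 -> agrees with the record
step 6: x = (20*29 + 37) mod 52 = 45 -> exactly as logged
step 7: x = (20*45 + 37) mod 52 = 1 -> matches
step 8: x = (20*1 + 37) mod 52 = 5 -> same as recorded
step 9: x = (20*5 + 37) mod 52 = 33 -> same as recorded
step 10: x = (20*33 + 37) mod 52 = 21 -> exactly as logged
The recomputation confirms every line.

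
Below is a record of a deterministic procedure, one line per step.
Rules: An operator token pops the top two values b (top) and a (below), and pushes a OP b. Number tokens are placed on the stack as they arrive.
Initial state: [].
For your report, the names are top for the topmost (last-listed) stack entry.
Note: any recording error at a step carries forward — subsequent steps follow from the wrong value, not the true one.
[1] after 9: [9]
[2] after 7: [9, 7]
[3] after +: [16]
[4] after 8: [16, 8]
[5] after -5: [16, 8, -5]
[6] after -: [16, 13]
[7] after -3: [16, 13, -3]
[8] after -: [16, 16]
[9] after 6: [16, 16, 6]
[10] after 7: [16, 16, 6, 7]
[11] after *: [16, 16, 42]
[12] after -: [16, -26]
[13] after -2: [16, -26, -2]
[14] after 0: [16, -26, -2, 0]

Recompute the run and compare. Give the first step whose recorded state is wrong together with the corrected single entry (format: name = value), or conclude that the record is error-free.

no error

1. push 9: top = 9 (no discrepancy)
2. push 7: top = 7 (no discrepancy)
3. 9 + 7 = 16 (in agreement)
4. push 8: top = 8 (verified)
5. push -5: top = -5 (checks out)
6. 8 - -5 = 13 (consistent with the record)
7. push -3: top = -3 (verified)
8. 13 - -3 = 16 (verified)
9. push 6: top = 6 (same as recorded)
10. push 7: top = 7 (matches)
11. 6 * 7 = 42 (agrees with the record)
12. 16 - 42 = -26 (verified)
13. push -2: top = -2 (confirmed correct)
14. push 0: top = 0 (consistent with the record)
All entries verified; no error found.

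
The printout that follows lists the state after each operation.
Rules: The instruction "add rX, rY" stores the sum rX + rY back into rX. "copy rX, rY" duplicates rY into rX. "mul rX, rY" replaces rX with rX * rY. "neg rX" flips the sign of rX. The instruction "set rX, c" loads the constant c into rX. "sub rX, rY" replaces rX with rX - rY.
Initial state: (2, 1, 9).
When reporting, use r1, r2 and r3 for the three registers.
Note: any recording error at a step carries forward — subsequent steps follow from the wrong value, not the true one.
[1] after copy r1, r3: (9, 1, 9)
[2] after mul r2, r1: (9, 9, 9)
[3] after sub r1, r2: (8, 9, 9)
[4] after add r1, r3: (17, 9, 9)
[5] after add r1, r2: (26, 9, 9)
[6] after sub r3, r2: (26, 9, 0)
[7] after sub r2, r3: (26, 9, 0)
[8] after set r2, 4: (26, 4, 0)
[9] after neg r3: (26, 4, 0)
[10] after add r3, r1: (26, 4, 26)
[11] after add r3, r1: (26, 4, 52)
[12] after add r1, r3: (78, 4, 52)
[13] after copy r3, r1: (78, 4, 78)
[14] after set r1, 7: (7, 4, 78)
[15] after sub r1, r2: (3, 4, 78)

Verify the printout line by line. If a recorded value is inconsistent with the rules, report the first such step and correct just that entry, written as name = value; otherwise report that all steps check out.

Recomputing the run from the initial state:
step 1: r1 = 9, r2 = 1, r3 = 9
step 2: r1 = 9, r2 = 9, r3 = 9
step 3: r1 = 0, r2 = 9, r3 = 9
step 4: r1 = 9, r2 = 9, r3 = 9
step 5: r1 = 18, r2 = 9, r3 = 9
step 6: r1 = 18, r2 = 9, r3 = 0
step 7: r1 = 18, r2 = 9, r3 = 0
step 8: r1 = 18, r2 = 4, r3 = 0
step 9: r1 = 18, r2 = 4, r3 = 0
step 10: r1 = 18, r2 = 4, r3 = 18
step 11: r1 = 18, r2 = 4, r3 = 36
step 12: r1 = 54, r2 = 4, r3 = 36
step 13: r1 = 54, r2 = 4, r3 = 54
step 14: r1 = 7, r2 = 4, r3 = 54
step 15: r1 = 3, r2 = 4, r3 = 54
The first disagreement with the printout is at step 3, where the value should be r1 = 0.

step 3, r1 = 0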